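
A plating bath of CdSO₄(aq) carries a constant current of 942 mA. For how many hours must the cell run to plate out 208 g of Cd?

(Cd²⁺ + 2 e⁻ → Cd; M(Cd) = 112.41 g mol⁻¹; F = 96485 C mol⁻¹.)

105 h

n(Cd) = m/M = 208 / 112.41 = 1.850 mol.
Each Cd atom requires 2 electrons, so n(e⁻) = 2 × 1.850 = 3.701 mol.
Q = n(e⁻)·F = 3.701 × 96485 = 357100 C.
t = Q/I = 357100 / 0.9420 A = 379100 s = 105 h.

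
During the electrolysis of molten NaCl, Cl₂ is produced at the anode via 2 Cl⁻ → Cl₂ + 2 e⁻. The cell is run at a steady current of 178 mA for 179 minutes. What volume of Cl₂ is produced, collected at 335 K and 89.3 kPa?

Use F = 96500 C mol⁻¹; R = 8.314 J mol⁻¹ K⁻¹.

0.309 L

Q = I·t = 0.1780 A × 10740 s = 1912 C.
n(e⁻) = Q/F = 1912 / 96500 = 0.01981 mol.
2 electrons are transferred per Cl₂ molecule, so n(Cl₂) = 0.01981 / 2 = 0.009905 mol.
V = nRT/P = (0.009905 × 8.314 × 335) / (89.3 × 10³ Pa) = 3.09 × 10⁻⁴ m³ = 0.309 L.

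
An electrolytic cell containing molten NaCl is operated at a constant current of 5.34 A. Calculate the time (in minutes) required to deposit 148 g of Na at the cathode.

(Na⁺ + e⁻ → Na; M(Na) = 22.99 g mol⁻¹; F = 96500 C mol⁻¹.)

1940 min

n(Na) = m/M = 148 / 22.99 = 6.438 mol.
Each Na atom requires 1 electron, so n(e⁻) = 1 × 6.438 = 6.438 mol.
Q = n(e⁻)·F = 6.438 × 96500 = 621200 C.
t = Q/I = 621200 / 5.340 A = 116300 s = 1940 min.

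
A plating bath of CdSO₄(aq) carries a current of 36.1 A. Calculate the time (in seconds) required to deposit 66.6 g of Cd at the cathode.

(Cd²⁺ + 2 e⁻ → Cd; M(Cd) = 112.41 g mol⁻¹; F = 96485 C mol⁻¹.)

n(Cd) = m/M = 66.6 / 112.41 = 0.5925 mol.
Each Cd atom requires 2 electrons, so n(e⁻) = 2 × 0.5925 = 1.185 mol.
Q = n(e⁻)·F = 1.185 × 96485 = 114300 C.
t = Q/I = 114300 / 36.10 A = 3167 s.

3170 s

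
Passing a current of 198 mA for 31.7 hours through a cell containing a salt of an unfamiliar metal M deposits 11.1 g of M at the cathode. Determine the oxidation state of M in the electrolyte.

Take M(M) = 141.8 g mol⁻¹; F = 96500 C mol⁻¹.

Q = I·t = 0.1980 A × 114120 s = 22600 C, so n(e⁻) = 22600/96500 = 0.2342 mol.
n(M) deposited = 11.1 / 141.8 = 0.07828 mol.
Electrons per atom = n(e⁻)/n(M) = 0.2342 / 0.07828 = 2.99 ≈ 3, so the ion is M³⁺.

+3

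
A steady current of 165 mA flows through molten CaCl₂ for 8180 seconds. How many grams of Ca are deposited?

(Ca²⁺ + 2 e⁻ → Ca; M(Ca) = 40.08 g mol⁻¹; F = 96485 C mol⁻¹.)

0.280 g

Q = I·t = 0.1650 A × 8180.0 s = 1350 C.
n(e⁻) = Q/F = 1350 / 96485 = 0.01399 mol.
Ca²⁺ + 2 e⁻ → Ca, so n(Ca) = n(e⁻)/2 = 0.006994 mol.
m = n·M = 0.006994 × 40.08 = 0.280 g.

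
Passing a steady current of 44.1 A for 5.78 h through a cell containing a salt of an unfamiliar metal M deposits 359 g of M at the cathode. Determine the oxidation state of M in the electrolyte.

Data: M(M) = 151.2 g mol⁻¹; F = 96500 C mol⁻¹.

+4

Q = I·t = 44.10 A × 20808 s = 917600 C, so n(e⁻) = 917600/96500 = 9.509 mol.
n(M) deposited = 359 / 151.2 = 2.374 mol.
Electrons per atom = n(e⁻)/n(M) = 9.509 / 2.374 = 4.00 ≈ 4, so the ion is M⁴⁺.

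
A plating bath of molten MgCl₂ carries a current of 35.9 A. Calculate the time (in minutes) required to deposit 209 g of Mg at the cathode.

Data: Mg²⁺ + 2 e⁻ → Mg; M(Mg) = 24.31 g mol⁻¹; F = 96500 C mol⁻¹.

770 min

n(Mg) = m/M = 209 / 24.31 = 8.597 mol.
Each Mg atom requires 2 electrons, so n(e⁻) = 2 × 8.597 = 17.19 mol.
Q = n(e⁻)·F = 17.19 × 96500 = 1659000 C.
t = Q/I = 1659000 / 35.90 A = 46220 s = 770 min.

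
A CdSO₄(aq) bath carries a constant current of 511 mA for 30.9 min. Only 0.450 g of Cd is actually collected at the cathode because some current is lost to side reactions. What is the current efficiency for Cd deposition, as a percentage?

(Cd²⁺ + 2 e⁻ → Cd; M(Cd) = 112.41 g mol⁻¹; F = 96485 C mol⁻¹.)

81.5 %

Q = I·t = 0.5110 × 1854.0 = 947.4 C; n(e⁻) = 947.4/96485 = 0.009819 mol.
Theoretical n(Cd) = n(e⁻)/2 = 0.004910 mol, i.e. m_theo = 0.004910 × 112.41 = 0.5519 g.
Efficiency = m_actual / m_theo = 0.450 / 0.5519 = 81.5 %.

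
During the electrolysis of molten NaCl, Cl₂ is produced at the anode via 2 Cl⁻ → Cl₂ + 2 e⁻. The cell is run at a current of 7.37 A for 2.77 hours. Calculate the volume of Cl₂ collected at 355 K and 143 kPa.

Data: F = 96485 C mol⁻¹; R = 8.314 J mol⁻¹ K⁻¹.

Q = I·t = 7.370 A × 9972.0 s = 73490 C.
n(e⁻) = Q/F = 73490 / 96485 = 0.7617 mol.
2 electrons are transferred per Cl₂ molecule, so n(Cl₂) = 0.7617 / 2 = 0.3809 mol.
V = nRT/P = (0.3809 × 8.314 × 355) / (143 × 10³ Pa) = 0.00786 m³ = 7.86 L.

7.86 L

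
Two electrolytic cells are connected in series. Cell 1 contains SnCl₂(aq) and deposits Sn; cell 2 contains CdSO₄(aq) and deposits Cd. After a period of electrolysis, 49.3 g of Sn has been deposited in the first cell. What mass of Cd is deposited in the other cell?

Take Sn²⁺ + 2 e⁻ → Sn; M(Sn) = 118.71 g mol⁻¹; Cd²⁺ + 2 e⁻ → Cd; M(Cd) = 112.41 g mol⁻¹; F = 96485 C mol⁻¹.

46.7 g

n(Sn) = 49.3 / 118.71 = 0.4153 mol.
Since Sn²⁺ + 2 e⁻ → Sn, n(e⁻) passed = 2 × 0.4153 = 0.8306 mol.
Cells in series carry the same charge, so the same 0.8306 mol of electrons passes through cell 2.
Cd²⁺ + 2 e⁻ → Cd, so n(Cd) = 0.8306 / 2 = 0.4153 mol.
m(Cd) = 0.4153 × 112.41 = 46.7 g.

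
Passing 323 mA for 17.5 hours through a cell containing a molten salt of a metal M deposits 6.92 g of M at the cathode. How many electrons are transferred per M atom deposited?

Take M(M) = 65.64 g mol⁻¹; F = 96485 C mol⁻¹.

2

Q = I·t = 0.3230 A × 63000 s = 20350 C, so n(e⁻) = 20350/96485 = 0.2109 mol.
n(M) deposited = 6.92 / 65.64 = 0.1054 mol.
Electrons per atom = n(e⁻)/n(M) = 0.2109 / 0.1054 = 2.00 ≈ 2, so the ion is M²⁺.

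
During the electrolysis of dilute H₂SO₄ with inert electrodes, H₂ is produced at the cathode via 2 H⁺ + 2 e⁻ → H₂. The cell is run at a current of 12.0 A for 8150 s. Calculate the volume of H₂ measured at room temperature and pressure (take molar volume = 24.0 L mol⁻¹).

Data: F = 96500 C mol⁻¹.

Q = I·t = 12.00 A × 8150.0 s = 97800 C.
n(e⁻) = Q/F = 97800 / 96500 = 1.013 mol.
2 electrons are transferred per H₂ molecule, so n(H₂) = 1.013 / 2 = 0.5067 mol.
V = n × V_m = 0.5067 × 24.0 = 12.2 L.

12.2 L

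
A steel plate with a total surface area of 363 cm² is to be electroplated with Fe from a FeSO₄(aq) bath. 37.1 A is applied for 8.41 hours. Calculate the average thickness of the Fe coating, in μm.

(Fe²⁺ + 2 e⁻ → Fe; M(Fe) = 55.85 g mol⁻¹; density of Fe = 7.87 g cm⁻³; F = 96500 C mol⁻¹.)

Q = I·t = 37.10 × 30276 = 1123000 C; n(e⁻) = 11.64 mol.
n(Fe) = n(e⁻)/2 = 5.820 mol, so m = 5.820 × 55.85 = 325.0 g.
Volume = m/ρ = 325.0 / 7.87 = 41.30 cm³.
Thickness = V/A = 41.30 / 363 = 0.114 cm = 1140 μm.

1140 μm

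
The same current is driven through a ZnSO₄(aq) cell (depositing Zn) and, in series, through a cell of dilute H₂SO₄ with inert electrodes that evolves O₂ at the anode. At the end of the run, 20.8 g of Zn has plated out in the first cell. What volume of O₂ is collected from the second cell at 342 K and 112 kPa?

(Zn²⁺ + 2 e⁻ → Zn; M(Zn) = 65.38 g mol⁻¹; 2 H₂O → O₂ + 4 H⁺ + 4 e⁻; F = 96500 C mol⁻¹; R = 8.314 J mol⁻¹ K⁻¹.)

4.04 L

n(Zn) = 20.8 / 65.38 = 0.3181 mol, so n(e⁻) = 2 × 0.3181 = 0.6363 mol.
The cells are in series, so the same 0.6363 mol of electrons passes through the second cell.
2 H₂O → O₂ + 4 H⁺ + 4 e⁻ — 4 mol e⁻ per mol O₂, so n(O₂) = 0.6363/4 = 0.1591 mol.
V = nRT/P = (0.1591 × 8.314 × 342) / (112 × 10³) = 0.00404 m³ = 4.04 L.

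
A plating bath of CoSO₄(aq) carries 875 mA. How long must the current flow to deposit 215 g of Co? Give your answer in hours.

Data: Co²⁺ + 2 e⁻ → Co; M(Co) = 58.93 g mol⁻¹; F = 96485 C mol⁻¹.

n(Co) = m/M = 215 / 58.93 = 3.648 mol.
Each Co atom requires 2 electrons, so n(e⁻) = 2 × 3.648 = 7.297 mol.
Q = n(e⁻)·F = 7.297 × 96485 = 704000 C.
t = Q/I = 704000 / 0.8750 A = 804600 s = 224 h.

224 h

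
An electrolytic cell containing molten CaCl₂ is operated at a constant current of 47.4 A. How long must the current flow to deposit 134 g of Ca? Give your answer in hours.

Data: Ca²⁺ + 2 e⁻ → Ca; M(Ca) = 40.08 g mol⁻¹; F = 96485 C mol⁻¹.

3.78 h

n(Ca) = m/M = 134 / 40.08 = 3.343 mol.
Each Ca atom requires 2 electrons, so n(e⁻) = 2 × 3.343 = 6.687 mol.
Q = n(e⁻)·F = 6.687 × 96485 = 645200 C.
t = Q/I = 645200 / 47.40 A = 13610 s = 3.78 h.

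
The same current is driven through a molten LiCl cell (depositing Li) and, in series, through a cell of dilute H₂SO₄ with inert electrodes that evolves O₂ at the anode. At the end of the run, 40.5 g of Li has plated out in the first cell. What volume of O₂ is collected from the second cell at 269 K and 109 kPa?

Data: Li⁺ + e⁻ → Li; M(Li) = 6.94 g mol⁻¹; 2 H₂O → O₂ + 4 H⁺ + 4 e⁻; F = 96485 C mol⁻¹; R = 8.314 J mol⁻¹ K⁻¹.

n(Li) = 40.5 / 6.94 = 5.836 mol, so n(e⁻) = 1 × 5.836 = 5.836 mol.
The cells are in series, so the same 5.836 mol of electrons passes through the second cell.
2 H₂O → O₂ + 4 H⁺ + 4 e⁻ — 4 mol e⁻ per mol O₂, so n(O₂) = 5.836/4 = 1.459 mol.
V = nRT/P = (1.459 × 8.314 × 269) / (109 × 10³) = 0.0299 m³ = 29.9 L.

29.9 L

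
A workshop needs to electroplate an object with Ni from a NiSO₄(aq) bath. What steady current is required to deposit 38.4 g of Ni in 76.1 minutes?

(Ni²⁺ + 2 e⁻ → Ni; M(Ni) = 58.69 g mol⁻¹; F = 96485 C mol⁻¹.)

27.7 A

n(Ni) = 38.4 / 58.69 = 0.6543 mol.
n(e⁻) = 2 × 0.6543 = 1.309 mol.
Q = n(e⁻)·F = 1.309 × 96485 = 126300 C.
I = Q/t = 126300 / 4566.0 s = 27.7 A.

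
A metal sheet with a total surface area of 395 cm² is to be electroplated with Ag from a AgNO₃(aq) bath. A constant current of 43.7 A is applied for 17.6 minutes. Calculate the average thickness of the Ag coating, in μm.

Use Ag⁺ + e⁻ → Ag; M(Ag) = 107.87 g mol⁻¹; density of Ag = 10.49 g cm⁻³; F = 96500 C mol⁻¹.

Q = I·t = 43.70 × 1056.0 = 46150 C; n(e⁻) = 0.4782 mol.
n(Ag) = n(e⁻)/1 = 0.4782 mol, so m = 0.4782 × 107.87 = 51.58 g.
Volume = m/ρ = 51.58 / 10.49 = 4.917 cm³.
Thickness = V/A = 4.917 / 395 = 0.0124 cm = 124 μm.

124 μm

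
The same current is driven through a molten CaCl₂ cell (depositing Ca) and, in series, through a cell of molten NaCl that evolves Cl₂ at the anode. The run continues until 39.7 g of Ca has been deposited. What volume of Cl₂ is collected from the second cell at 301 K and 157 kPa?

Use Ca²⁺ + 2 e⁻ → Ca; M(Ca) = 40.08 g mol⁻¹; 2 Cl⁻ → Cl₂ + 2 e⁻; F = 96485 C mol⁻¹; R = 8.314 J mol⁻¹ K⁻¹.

15.8 L

n(Ca) = 39.7 / 40.08 = 0.9905 mol, so n(e⁻) = 2 × 0.9905 = 1.981 mol.
The cells are in series, so the same 1.981 mol of electrons passes through the second cell.
2 Cl⁻ → Cl₂ + 2 e⁻ — 2 mol e⁻ per mol Cl₂, so n(Cl₂) = 1.981/2 = 0.9905 mol.
V = nRT/P = (0.9905 × 8.314 × 301) / (157 × 10³) = 0.0158 m³ = 15.8 L.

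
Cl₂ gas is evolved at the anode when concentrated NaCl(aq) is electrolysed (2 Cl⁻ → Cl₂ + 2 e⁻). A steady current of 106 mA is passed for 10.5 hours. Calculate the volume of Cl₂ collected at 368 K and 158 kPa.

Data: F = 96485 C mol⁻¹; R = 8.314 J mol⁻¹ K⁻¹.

Q = I·t = 0.1060 A × 37800 s = 4007 C.
n(e⁻) = Q/F = 4007 / 96485 = 0.04153 mol.
2 electrons are transferred per Cl₂ molecule, so n(Cl₂) = 0.04153 / 2 = 0.02076 mol.
V = nRT/P = (0.02076 × 8.314 × 368) / (158 × 10³ Pa) = 4.02 × 10⁻⁴ m³ = 0.402 L.

0.402 L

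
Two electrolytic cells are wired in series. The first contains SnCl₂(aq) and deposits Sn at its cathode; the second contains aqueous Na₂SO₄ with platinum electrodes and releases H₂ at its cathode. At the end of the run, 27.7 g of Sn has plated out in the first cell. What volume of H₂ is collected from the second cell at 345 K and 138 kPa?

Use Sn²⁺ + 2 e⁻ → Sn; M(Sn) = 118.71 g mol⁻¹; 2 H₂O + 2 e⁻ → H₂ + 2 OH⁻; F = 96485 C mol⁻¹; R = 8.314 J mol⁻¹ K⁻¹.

4.85 L

n(Sn) = 27.7 / 118.71 = 0.2333 mol, so n(e⁻) = 2 × 0.2333 = 0.4667 mol.
The cells are in series, so the same 0.4667 mol of electrons passes through the second cell.
2 H₂O + 2 e⁻ → H₂ + 2 OH⁻ — 2 mol e⁻ per mol H₂, so n(H₂) = 0.4667/2 = 0.2333 mol.
V = nRT/P = (0.2333 × 8.314 × 345) / (138 × 10³) = 0.00485 m³ = 4.85 L.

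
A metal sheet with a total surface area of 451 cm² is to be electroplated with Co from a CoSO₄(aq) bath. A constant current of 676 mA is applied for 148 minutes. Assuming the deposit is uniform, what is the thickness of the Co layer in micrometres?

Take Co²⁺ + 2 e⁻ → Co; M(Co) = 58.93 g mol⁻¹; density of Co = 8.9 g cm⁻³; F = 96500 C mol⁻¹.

Q = I·t = 0.6760 × 8880.0 = 6003 C; n(e⁻) = 0.06221 mol.
n(Co) = n(e⁻)/2 = 0.03110 mol, so m = 0.03110 × 58.93 = 1.833 g.
Volume = m/ρ = 1.833 / 8.9 = 0.2059 cm³.
Thickness = V/A = 0.2059 / 451 = 4.57 × 10⁻⁴ cm = 4.57 μm.

4.57 μm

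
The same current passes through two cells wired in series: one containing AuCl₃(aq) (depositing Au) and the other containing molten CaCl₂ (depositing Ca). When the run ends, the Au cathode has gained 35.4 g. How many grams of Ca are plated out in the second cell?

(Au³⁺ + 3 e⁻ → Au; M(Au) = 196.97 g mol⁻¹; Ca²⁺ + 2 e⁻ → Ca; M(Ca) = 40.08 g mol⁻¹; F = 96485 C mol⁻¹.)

10.8 g

n(Au) = 35.4 / 196.97 = 0.1797 mol.
Since Au³⁺ + 3 e⁻ → Au, n(e⁻) passed = 3 × 0.1797 = 0.5392 mol.
Cells in series carry the same charge, so the same 0.5392 mol of electrons passes through cell 2.
Ca²⁺ + 2 e⁻ → Ca, so n(Ca) = 0.5392 / 2 = 0.2696 mol.
m(Ca) = 0.2696 × 40.08 = 10.8 g.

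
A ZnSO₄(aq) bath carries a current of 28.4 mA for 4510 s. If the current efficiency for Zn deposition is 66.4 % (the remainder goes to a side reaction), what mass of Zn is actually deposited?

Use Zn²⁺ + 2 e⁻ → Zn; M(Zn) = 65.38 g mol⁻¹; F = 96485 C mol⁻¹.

Q = I·t = 0.02840 × 4510.0 = 128.1 C.
n(e⁻) = 128.1/96485 = 0.001328 mol; theoretically n(Zn) = 0.001328/2 = 0.0006638 mol, m_theo = 0.04340 g.
At 66.4 % efficiency, m_actual = 0.664 × 0.04340 = 0.0288 g.

0.0288 g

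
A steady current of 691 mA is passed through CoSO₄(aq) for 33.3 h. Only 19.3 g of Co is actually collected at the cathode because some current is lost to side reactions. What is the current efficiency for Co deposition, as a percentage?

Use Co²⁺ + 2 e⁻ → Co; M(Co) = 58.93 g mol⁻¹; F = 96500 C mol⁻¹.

76.3 %

Q = I·t = 0.6910 × 119880 = 82840 C; n(e⁻) = 82840/96500 = 0.8584 mol.
Theoretical n(Co) = n(e⁻)/2 = 0.4292 mol, i.e. m_theo = 0.4292 × 58.93 = 25.29 g.
Efficiency = m_actual / m_theo = 19.3 / 25.29 = 76.3 %.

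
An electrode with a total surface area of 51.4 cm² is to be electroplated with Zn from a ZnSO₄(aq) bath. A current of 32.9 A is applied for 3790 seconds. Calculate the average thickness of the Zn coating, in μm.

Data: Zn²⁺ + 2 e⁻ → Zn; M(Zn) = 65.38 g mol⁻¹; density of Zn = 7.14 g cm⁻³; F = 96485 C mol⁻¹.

1150 μm

Q = I·t = 32.90 × 3790.0 = 124700 C; n(e⁻) = 1.292 mol.
n(Zn) = n(e⁻)/2 = 0.6462 mol, so m = 0.6462 × 65.38 = 42.25 g.
Volume = m/ρ = 42.25 / 7.14 = 5.917 cm³.
Thickness = V/A = 5.917 / 51.4 = 0.115 cm = 1150 μm.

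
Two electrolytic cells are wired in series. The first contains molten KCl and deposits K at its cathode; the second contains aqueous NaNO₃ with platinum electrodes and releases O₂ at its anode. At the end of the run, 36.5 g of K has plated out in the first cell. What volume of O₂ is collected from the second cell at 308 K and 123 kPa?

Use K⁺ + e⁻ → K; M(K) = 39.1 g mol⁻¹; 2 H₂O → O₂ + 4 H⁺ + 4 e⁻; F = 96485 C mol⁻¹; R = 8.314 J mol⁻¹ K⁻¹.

4.86 L

n(K) = 36.5 / 39.1 = 0.9335 mol, so n(e⁻) = 1 × 0.9335 = 0.9335 mol.
The cells are in series, so the same 0.9335 mol of electrons passes through the second cell.
2 H₂O → O₂ + 4 H⁺ + 4 e⁻ — 4 mol e⁻ per mol O₂, so n(O₂) = 0.9335/4 = 0.2334 mol.
V = nRT/P = (0.2334 × 8.314 × 308) / (123 × 10³) = 0.00486 m³ = 4.86 L.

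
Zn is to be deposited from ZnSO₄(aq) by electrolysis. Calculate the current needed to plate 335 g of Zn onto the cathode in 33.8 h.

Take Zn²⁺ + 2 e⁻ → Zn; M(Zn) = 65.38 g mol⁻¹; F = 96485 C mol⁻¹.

8.13 A

n(Zn) = 335 / 65.38 = 5.124 mol.
n(e⁻) = 2 × 5.124 = 10.25 mol.
Q = n(e⁻)·F = 10.25 × 96485 = 988800 C.
I = Q/t = 988800 / 121680 s = 8.13 A.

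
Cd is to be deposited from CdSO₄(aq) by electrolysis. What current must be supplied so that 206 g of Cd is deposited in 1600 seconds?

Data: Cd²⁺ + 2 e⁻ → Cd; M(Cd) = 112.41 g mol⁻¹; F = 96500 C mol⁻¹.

n(Cd) = 206 / 112.41 = 1.833 mol.
n(e⁻) = 2 × 1.833 = 3.665 mol.
Q = n(e⁻)·F = 3.665 × 96500 = 353700 C.
I = Q/t = 353700 / 1600.0 s = 221 A.

221 A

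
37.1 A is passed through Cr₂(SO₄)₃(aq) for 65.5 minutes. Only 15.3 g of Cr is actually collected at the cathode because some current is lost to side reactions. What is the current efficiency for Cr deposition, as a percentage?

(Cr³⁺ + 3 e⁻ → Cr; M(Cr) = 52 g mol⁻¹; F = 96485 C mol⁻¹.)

Q = I·t = 37.10 × 3930.0 = 145800 C; n(e⁻) = 145800/96485 = 1.511 mol.
Theoretical n(Cr) = n(e⁻)/3 = 0.5037 mol, i.e. m_theo = 0.5037 × 52 = 26.19 g.
Efficiency = m_actual / m_theo = 15.3 / 26.19 = 58.4 %.

58.4 %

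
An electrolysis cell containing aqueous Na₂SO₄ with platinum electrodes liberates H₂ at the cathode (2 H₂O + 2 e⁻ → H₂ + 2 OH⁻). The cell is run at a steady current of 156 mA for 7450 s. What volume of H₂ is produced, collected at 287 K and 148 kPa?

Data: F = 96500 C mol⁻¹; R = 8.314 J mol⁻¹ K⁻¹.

Q = I·t = 0.1560 A × 7450.0 s = 1162 C.
n(e⁻) = Q/F = 1162 / 96500 = 0.01204 mol.
2 electrons are transferred per H₂ molecule, so n(H₂) = 0.01204 / 2 = 0.006022 mol.
V = nRT/P = (0.006022 × 8.314 × 287) / (148 × 10³ Pa) = 9.71 × 10⁻⁵ m³ = 0.0971 L.

0.0971 L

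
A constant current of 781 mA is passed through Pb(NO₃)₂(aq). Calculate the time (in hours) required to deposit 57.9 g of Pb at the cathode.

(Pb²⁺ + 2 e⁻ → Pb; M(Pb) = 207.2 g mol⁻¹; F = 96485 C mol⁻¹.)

19.2 h

n(Pb) = m/M = 57.9 / 207.2 = 0.2794 mol.
Each Pb atom requires 2 electrons, so n(e⁻) = 2 × 0.2794 = 0.5589 mol.
Q = n(e⁻)·F = 0.5589 × 96485 = 53920 C.
t = Q/I = 53920 / 0.7810 A = 69040 s = 19.2 h.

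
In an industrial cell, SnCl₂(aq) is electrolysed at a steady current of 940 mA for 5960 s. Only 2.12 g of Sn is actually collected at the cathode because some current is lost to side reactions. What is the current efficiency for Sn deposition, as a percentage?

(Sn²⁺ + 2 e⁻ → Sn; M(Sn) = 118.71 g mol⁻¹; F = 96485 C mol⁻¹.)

61.5 %

Q = I·t = 0.9400 × 5960.0 = 5602 C; n(e⁻) = 5602/96485 = 0.05806 mol.
Theoretical n(Sn) = n(e⁻)/2 = 0.02903 mol, i.e. m_theo = 0.02903 × 118.71 = 3.446 g.
Efficiency = m_actual / m_theo = 2.12 / 3.446 = 61.5 %.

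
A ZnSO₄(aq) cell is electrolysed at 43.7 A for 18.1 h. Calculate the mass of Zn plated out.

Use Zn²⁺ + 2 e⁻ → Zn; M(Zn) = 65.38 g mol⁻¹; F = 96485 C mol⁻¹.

Q = I·t = 43.70 A × 65160 s = 2847000 C.
n(e⁻) = Q/F = 2847000 / 96485 = 29.51 mol.
Zn²⁺ + 2 e⁻ → Zn, so n(Zn) = n(e⁻)/2 = 14.76 mol.
m = n·M = 14.76 × 65.38 = 965 g.

965 g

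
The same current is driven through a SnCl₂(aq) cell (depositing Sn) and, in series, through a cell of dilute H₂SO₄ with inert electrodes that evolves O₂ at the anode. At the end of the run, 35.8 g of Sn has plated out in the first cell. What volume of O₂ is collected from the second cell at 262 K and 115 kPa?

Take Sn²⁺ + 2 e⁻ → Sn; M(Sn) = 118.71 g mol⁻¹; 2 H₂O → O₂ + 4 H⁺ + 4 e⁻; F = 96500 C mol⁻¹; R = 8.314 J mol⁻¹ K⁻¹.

n(Sn) = 35.8 / 118.71 = 0.3016 mol, so n(e⁻) = 2 × 0.3016 = 0.6032 mol.
The cells are in series, so the same 0.6032 mol of electrons passes through the second cell.
2 H₂O → O₂ + 4 H⁺ + 4 e⁻ — 4 mol e⁻ per mol O₂, so n(O₂) = 0.6032/4 = 0.1508 mol.
V = nRT/P = (0.1508 × 8.314 × 262) / (115 × 10³) = 0.00286 m³ = 2.86 L.

2.86 L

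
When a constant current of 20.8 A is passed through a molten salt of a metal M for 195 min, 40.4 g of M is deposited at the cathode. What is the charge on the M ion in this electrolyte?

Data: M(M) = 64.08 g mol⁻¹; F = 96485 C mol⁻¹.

Q = I·t = 20.80 A × 11700 s = 243400 C, so n(e⁻) = 243400/96485 = 2.522 mol.
n(M) deposited = 40.4 / 64.08 = 0.6305 mol.
Electrons per atom = n(e⁻)/n(M) = 2.522 / 0.6305 = 4.00 ≈ 4, so the ion is M⁴⁺.

+4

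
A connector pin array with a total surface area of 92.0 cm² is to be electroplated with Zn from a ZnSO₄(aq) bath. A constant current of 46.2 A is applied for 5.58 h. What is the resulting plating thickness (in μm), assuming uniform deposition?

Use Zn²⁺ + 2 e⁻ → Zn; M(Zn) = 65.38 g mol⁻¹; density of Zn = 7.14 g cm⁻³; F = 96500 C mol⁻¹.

4790 μm

Q = I·t = 46.20 × 20088 = 928100 C; n(e⁻) = 9.617 mol.
n(Zn) = n(e⁻)/2 = 4.809 mol, so m = 4.809 × 65.38 = 314.4 g.
Volume = m/ρ = 314.4 / 7.14 = 44.03 cm³.
Thickness = V/A = 44.03 / 92.0 = 0.479 cm = 4790 μm.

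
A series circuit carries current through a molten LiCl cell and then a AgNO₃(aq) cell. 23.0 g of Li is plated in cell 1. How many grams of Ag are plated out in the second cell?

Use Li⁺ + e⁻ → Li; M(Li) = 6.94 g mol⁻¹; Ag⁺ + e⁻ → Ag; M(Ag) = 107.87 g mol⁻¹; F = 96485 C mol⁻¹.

n(Li) = 23.0 / 6.94 = 3.314 mol.
Since Li⁺ + e⁻ → Li, n(e⁻) passed = 1 × 3.314 = 3.314 mol.
Cells in series carry the same charge, so the same 3.314 mol of electrons passes through cell 2.
Ag⁺ + e⁻ → Ag, so n(Ag) = 3.314 / 1 = 3.314 mol.
m(Ag) = 3.314 × 107.87 = 357 g.

357 g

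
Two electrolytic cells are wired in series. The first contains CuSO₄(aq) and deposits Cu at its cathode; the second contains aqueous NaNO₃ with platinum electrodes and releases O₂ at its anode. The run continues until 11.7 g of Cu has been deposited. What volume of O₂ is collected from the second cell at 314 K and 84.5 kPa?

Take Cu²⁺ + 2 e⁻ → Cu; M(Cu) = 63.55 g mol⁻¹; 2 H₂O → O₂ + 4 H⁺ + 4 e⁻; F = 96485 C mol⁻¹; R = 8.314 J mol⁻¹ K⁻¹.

n(Cu) = 11.7 / 63.55 = 0.1841 mol, so n(e⁻) = 2 × 0.1841 = 0.3682 mol.
The cells are in series, so the same 0.3682 mol of electrons passes through the second cell.
2 H₂O → O₂ + 4 H⁺ + 4 e⁻ — 4 mol e⁻ per mol O₂, so n(O₂) = 0.3682/4 = 0.09205 mol.
V = nRT/P = (0.09205 × 8.314 × 314) / (84.5 × 10³) = 0.00284 m³ = 2.84 L.

2.84 L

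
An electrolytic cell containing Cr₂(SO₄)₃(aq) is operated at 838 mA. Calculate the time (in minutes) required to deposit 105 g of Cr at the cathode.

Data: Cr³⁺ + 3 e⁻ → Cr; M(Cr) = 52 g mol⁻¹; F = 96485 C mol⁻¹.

n(Cr) = m/M = 105 / 52 = 2.019 mol.
Each Cr atom requires 3 electrons, so n(e⁻) = 3 × 2.019 = 6.058 mol.
Q = n(e⁻)·F = 6.058 × 96485 = 584500 C.
t = Q/I = 584500 / 0.8380 A = 697500 s = 11600 min.

11600 min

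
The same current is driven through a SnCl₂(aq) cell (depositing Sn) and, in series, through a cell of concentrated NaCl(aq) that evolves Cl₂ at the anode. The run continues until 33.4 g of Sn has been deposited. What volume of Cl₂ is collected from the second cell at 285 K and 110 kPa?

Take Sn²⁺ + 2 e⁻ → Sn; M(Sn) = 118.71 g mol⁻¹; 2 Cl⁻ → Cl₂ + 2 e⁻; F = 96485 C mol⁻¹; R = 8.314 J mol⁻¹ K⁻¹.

6.06 L

n(Sn) = 33.4 / 118.71 = 0.2814 mol, so n(e⁻) = 2 × 0.2814 = 0.5627 mol.
The cells are in series, so the same 0.5627 mol of electrons passes through the second cell.
2 Cl⁻ → Cl₂ + 2 e⁻ — 2 mol e⁻ per mol Cl₂, so n(Cl₂) = 0.5627/2 = 0.2814 mol.
V = nRT/P = (0.2814 × 8.314 × 285) / (110 × 10³) = 0.00606 m³ = 6.06 L.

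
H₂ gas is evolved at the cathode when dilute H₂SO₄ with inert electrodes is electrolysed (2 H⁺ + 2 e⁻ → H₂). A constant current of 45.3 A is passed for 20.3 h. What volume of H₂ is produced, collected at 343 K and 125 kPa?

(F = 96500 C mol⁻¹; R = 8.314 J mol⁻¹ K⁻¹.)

391 L

Q = I·t = 45.30 A × 73080 s = 3311000 C.
n(e⁻) = Q/F = 3311000 / 96500 = 34.31 mol.
2 electrons are transferred per H₂ molecule, so n(H₂) = 34.31 / 2 = 17.15 mol.
V = nRT/P = (17.15 × 8.314 × 343) / (125 × 10³ Pa) = 0.391 m³ = 391 L.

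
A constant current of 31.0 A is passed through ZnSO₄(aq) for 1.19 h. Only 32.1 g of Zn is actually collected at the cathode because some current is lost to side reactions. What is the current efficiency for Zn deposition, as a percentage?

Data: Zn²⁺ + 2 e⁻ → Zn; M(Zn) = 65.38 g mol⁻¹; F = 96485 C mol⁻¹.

Q = I·t = 31.00 × 4284.0 = 132800 C; n(e⁻) = 132800/96485 = 1.376 mol.
Theoretical n(Zn) = n(e⁻)/2 = 0.6882 mol, i.e. m_theo = 0.6882 × 65.38 = 45.00 g.
Efficiency = m_actual / m_theo = 32.1 / 45.00 = 71.3 %.

71.3 %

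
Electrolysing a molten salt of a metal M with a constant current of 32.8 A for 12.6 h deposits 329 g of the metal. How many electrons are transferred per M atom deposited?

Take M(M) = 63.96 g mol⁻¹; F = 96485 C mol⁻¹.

Q = I·t = 32.80 A × 45360 s = 1488000 C, so n(e⁻) = 1488000/96485 = 15.42 mol.
n(M) deposited = 329 / 63.96 = 5.144 mol.
Electrons per atom = n(e⁻)/n(M) = 15.42 / 5.144 = 3.00 ≈ 3, so the ion is M³⁺.

3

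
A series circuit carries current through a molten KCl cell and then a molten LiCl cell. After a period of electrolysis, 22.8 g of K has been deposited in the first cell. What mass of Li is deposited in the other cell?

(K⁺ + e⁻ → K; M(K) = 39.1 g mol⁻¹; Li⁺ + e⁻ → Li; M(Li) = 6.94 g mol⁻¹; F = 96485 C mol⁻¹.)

4.05 g

n(K) = 22.8 / 39.1 = 0.5831 mol.
Since K⁺ + e⁻ → K, n(e⁻) passed = 1 × 0.5831 = 0.5831 mol.
Cells in series carry the same charge, so the same 0.5831 mol of electrons passes through cell 2.
Li⁺ + e⁻ → Li, so n(Li) = 0.5831 / 1 = 0.5831 mol.
m(Li) = 0.5831 × 6.94 = 4.05 g.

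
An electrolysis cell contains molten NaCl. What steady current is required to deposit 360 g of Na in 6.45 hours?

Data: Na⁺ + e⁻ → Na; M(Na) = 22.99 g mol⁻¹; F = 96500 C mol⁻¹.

65.1 A

n(Na) = 360 / 22.99 = 15.66 mol.
n(e⁻) = 1 × 15.66 = 15.66 mol.
Q = n(e⁻)·F = 15.66 × 96500 = 1511000 C.
I = Q/t = 1511000 / 23220 s = 65.1 A.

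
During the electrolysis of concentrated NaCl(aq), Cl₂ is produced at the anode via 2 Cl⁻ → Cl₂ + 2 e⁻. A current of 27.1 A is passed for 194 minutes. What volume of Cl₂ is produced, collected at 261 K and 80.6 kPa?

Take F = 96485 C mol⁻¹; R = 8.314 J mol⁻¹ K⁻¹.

44.0 L

Q = I·t = 27.10 A × 11640 s = 315400 C.
n(e⁻) = Q/F = 315400 / 96485 = 3.269 mol.
2 electrons are transferred per Cl₂ molecule, so n(Cl₂) = 3.269 / 2 = 1.635 mol.
V = nRT/P = (1.635 × 8.314 × 261) / (80.6 × 10³ Pa) = 0.0440 m³ = 44.0 L.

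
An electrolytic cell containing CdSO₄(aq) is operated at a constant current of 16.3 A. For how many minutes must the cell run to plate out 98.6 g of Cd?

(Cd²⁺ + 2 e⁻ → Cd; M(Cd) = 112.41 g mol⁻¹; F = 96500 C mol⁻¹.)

n(Cd) = m/M = 98.6 / 112.41 = 0.8771 mol.
Each Cd atom requires 2 electrons, so n(e⁻) = 2 × 0.8771 = 1.754 mol.
Q = n(e⁻)·F = 1.754 × 96500 = 169300 C.
t = Q/I = 169300 / 16.30 A = 10390 s = 173 min.

173 min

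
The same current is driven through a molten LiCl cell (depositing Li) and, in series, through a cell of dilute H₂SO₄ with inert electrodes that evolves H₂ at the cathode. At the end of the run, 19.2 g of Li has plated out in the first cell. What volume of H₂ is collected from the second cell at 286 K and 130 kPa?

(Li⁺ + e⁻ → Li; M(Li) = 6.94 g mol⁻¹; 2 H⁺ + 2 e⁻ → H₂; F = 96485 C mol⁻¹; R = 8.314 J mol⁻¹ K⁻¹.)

n(Li) = 19.2 / 6.94 = 2.767 mol, so n(e⁻) = 1 × 2.767 = 2.767 mol.
The cells are in series, so the same 2.767 mol of electrons passes through the second cell.
2 H⁺ + 2 e⁻ → H₂ — 2 mol e⁻ per mol H₂, so n(H₂) = 2.767/2 = 1.383 mol.
V = nRT/P = (1.383 × 8.314 × 286) / (130 × 10³) = 0.0253 m³ = 25.3 L.

25.3 L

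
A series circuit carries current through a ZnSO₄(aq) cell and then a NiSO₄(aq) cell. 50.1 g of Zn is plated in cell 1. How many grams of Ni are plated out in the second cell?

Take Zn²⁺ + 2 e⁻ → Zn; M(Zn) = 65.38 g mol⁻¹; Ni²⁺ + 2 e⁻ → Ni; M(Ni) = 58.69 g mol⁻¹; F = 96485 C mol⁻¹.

45.0 g

n(Zn) = 50.1 / 65.38 = 0.7663 mol.
Since Zn²⁺ + 2 e⁻ → Zn, n(e⁻) passed = 2 × 0.7663 = 1.533 mol.
Cells in series carry the same charge, so the same 1.533 mol of electrons passes through cell 2.
Ni²⁺ + 2 e⁻ → Ni, so n(Ni) = 1.533 / 2 = 0.7663 mol.
m(Ni) = 0.7663 × 58.69 = 45.0 g.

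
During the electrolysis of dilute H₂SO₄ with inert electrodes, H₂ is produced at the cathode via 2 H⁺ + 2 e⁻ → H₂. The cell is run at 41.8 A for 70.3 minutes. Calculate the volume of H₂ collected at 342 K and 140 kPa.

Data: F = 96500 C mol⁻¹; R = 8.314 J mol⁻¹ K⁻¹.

Q = I·t = 41.80 A × 4218.0 s = 176300 C.
n(e⁻) = Q/F = 176300 / 96500 = 1.827 mol.
2 electrons are transferred per H₂ molecule, so n(H₂) = 1.827 / 2 = 0.9135 mol.
V = nRT/P = (0.9135 × 8.314 × 342) / (140 × 10³ Pa) = 0.0186 m³ = 18.6 L.

18.6 L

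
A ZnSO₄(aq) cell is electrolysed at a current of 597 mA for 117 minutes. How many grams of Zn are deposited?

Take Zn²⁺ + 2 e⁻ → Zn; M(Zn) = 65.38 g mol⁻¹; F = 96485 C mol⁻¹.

Q = I·t = 0.5970 A × 7020.0 s = 4191 C.
n(e⁻) = Q/F = 4191 / 96485 = 0.04344 mol.
Zn²⁺ + 2 e⁻ → Zn, so n(Zn) = n(e⁻)/2 = 0.02172 mol.
m = n·M = 0.02172 × 65.38 = 1.42 g.

1.42 g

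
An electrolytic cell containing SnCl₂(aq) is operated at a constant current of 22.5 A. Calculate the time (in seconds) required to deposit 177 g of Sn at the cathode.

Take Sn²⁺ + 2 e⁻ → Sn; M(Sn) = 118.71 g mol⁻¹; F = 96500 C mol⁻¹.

12800 s

n(Sn) = m/M = 177 / 118.71 = 1.491 mol.
Each Sn atom requires 2 electrons, so n(e⁻) = 2 × 1.491 = 2.982 mol.
Q = n(e⁻)·F = 2.982 × 96500 = 287800 C.
t = Q/I = 287800 / 22.50 A = 12790 s.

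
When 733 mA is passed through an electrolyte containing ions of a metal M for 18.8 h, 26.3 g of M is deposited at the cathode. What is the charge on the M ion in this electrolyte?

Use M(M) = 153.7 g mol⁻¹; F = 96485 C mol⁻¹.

Q = I·t = 0.7330 A × 67680 s = 49610 C, so n(e⁻) = 49610/96485 = 0.5142 mol.
n(M) deposited = 26.3 / 153.7 = 0.1711 mol.
Electrons per atom = n(e⁻)/n(M) = 0.5142 / 0.1711 = 3.00 ≈ 3, so the ion is M³⁺.

+3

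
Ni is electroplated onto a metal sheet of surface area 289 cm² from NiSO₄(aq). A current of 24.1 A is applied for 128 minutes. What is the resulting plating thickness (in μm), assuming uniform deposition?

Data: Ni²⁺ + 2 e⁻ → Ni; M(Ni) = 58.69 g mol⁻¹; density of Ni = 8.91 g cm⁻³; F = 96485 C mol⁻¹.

Q = I·t = 24.10 × 7680.0 = 185100 C; n(e⁻) = 1.918 mol.
n(Ni) = n(e⁻)/2 = 0.9592 mol, so m = 0.9592 × 58.69 = 56.29 g.
Volume = m/ρ = 56.29 / 8.91 = 6.318 cm³.
Thickness = V/A = 6.318 / 289 = 0.0219 cm = 219 μm.

219 μm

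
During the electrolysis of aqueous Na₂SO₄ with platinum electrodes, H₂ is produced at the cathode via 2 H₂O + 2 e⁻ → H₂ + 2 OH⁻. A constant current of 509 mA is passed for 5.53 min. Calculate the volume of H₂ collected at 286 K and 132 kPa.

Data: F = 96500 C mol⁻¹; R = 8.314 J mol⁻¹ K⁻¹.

0.0158 L

Q = I·t = 0.5090 A × 331.80 s = 168.9 C.
n(e⁻) = Q/F = 168.9 / 96500 = 0.001750 mol.
2 electrons are transferred per H₂ molecule, so n(H₂) = 0.001750 / 2 = 0.0008751 mol.
V = nRT/P = (0.0008751 × 8.314 × 286) / (132 × 10³ Pa) = 1.58 × 10⁻⁵ m³ = 0.0158 L.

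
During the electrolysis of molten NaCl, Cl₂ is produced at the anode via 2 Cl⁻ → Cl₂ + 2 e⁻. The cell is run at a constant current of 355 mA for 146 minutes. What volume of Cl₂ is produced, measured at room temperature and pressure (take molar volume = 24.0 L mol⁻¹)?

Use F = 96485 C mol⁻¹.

0.387 L

Q = I·t = 0.3550 A × 8760.0 s = 3110 C.
n(e⁻) = Q/F = 3110 / 96485 = 0.03223 mol.
2 electrons are transferred per Cl₂ molecule, so n(Cl₂) = 0.03223 / 2 = 0.01612 mol.
V = n × V_m = 0.01612 × 24.0 = 0.387 L.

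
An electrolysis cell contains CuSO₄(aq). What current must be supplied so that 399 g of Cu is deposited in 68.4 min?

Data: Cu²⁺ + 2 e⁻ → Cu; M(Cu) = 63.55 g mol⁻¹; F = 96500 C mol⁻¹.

n(Cu) = 399 / 63.55 = 6.279 mol.
n(e⁻) = 2 × 6.279 = 12.56 mol.
Q = n(e⁻)·F = 12.56 × 96500 = 1212000 C.
I = Q/t = 1212000 / 4104.0 s = 295 A.

295 A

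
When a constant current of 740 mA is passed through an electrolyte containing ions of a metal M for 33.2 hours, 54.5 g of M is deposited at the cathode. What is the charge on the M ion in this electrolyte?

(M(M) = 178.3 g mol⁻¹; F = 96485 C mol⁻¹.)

+3

Q = I·t = 0.7400 A × 119520 s = 88440 C, so n(e⁻) = 88440/96485 = 0.9167 mol.
n(M) deposited = 54.5 / 178.3 = 0.3057 mol.
Electrons per atom = n(e⁻)/n(M) = 0.9167 / 0.3057 = 3.00 ≈ 3, so the ion is M³⁺.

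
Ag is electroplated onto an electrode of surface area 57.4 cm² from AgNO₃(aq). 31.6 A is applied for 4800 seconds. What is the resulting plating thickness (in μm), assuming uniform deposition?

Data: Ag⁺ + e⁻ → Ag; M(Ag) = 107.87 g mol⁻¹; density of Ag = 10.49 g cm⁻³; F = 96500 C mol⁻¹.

2820 μm

Q = I·t = 31.60 × 4800.0 = 151700 C; n(e⁻) = 1.572 mol.
n(Ag) = n(e⁻)/1 = 1.572 mol, so m = 1.572 × 107.87 = 169.6 g.
Volume = m/ρ = 169.6 / 10.49 = 16.16 cm³.
Thickness = V/A = 16.16 / 57.4 = 0.282 cm = 2820 μm.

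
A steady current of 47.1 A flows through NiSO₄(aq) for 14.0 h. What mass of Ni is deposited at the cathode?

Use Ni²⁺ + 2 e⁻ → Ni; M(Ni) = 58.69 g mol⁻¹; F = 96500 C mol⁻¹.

Q = I·t = 47.10 A × 50400 s = 2374000 C.
n(e⁻) = Q/F = 2374000 / 96500 = 24.60 mol.
Ni²⁺ + 2 e⁻ → Ni, so n(Ni) = n(e⁻)/2 = 12.30 mol.
m = n·M = 12.30 × 58.69 = 722 g.

722 g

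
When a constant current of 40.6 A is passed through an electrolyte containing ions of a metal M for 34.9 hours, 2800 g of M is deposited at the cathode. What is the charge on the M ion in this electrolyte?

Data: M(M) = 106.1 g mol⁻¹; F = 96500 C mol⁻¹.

+2

Q = I·t = 40.60 A × 125640 s = 5101000 C, so n(e⁻) = 5101000/96500 = 52.86 mol.
n(M) deposited = 2800 / 106.1 = 26.39 mol.
Electrons per atom = n(e⁻)/n(M) = 52.86 / 26.39 = 2.00 ≈ 2, so the ion is M²⁺.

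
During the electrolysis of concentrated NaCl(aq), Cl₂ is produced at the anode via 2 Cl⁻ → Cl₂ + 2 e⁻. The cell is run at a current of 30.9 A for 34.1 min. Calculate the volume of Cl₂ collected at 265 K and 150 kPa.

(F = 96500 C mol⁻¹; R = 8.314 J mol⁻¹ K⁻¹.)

4.81 L

Q = I·t = 30.90 A × 2046.0 s = 63220 C.
n(e⁻) = Q/F = 63220 / 96500 = 0.6551 mol.
2 electrons are transferred per Cl₂ molecule, so n(Cl₂) = 0.6551 / 2 = 0.3276 mol.
V = nRT/P = (0.3276 × 8.314 × 265) / (150 × 10³ Pa) = 0.00481 m³ = 4.81 L.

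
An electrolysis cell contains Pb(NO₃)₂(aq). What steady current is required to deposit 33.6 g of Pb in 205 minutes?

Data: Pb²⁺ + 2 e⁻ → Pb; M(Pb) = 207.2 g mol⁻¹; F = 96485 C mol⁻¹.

2.54 A

n(Pb) = 33.6 / 207.2 = 0.1622 mol.
n(e⁻) = 2 × 0.1622 = 0.3243 mol.
Q = n(e⁻)·F = 0.3243 × 96485 = 31290 C.
I = Q/t = 31290 / 12300 s = 2.54 A.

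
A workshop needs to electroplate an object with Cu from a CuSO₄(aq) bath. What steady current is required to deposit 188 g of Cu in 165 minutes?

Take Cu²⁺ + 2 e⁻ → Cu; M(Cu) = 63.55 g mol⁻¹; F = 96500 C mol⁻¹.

n(Cu) = 188 / 63.55 = 2.958 mol.
n(e⁻) = 2 × 2.958 = 5.917 mol.
Q = n(e⁻)·F = 5.917 × 96500 = 571000 C.
I = Q/t = 571000 / 9900.0 s = 57.7 A.

57.7 A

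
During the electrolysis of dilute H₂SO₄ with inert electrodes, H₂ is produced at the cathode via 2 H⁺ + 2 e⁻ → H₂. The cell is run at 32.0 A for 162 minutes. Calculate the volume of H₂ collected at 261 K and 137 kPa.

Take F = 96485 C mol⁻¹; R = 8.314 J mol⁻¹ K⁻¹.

Q = I·t = 32.00 A × 9720.0 s = 311000 C.
n(e⁻) = Q/F = 311000 / 96485 = 3.224 mol.
2 electrons are transferred per H₂ molecule, so n(H₂) = 3.224 / 2 = 1.612 mol.
V = nRT/P = (1.612 × 8.314 × 261) / (137 × 10³ Pa) = 0.0255 m³ = 25.5 L.

25.5 L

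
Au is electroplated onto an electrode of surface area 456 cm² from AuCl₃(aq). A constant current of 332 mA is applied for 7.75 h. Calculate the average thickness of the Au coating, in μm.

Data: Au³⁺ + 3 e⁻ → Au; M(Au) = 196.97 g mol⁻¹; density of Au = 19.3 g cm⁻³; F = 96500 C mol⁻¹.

7.16 μm

Q = I·t = 0.3320 × 27900 = 9263 C; n(e⁻) = 0.09599 mol.
n(Au) = n(e⁻)/3 = 0.03200 mol, so m = 0.03200 × 196.97 = 6.302 g.
Volume = m/ρ = 6.302 / 19.3 = 0.3265 cm³.
Thickness = V/A = 0.3265 / 456 = 7.16 × 10⁻⁴ cm = 7.16 μm.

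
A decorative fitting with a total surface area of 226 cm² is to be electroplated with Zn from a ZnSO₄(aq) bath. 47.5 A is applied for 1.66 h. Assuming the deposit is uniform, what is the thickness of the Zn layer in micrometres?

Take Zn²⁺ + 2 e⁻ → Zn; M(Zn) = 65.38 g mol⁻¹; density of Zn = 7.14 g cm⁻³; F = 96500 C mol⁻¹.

596 μm

Q = I·t = 47.50 × 5976.0 = 283900 C; n(e⁻) = 2.942 mol.
n(Zn) = n(e⁻)/2 = 1.471 mol, so m = 1.471 × 65.38 = 96.16 g.
Volume = m/ρ = 96.16 / 7.14 = 13.47 cm³.
Thickness = V/A = 13.47 / 226 = 0.0596 cm = 596 μm.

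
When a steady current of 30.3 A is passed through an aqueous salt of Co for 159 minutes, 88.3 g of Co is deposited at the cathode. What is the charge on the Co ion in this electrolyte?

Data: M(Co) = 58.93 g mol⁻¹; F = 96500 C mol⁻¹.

Q = I·t = 30.30 A × 9540.0 s = 289100 C, so n(e⁻) = 289100/96500 = 2.995 mol.
n(Co) deposited = 88.3 / 58.93 = 1.498 mol.
Electrons per atom = n(e⁻)/n(Co) = 2.995 / 1.498 = 2.00 ≈ 2, so the ion is Co²⁺.

+2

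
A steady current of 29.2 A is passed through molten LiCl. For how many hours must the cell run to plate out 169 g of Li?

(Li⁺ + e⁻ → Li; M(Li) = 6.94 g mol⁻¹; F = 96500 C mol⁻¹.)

22.4 h

n(Li) = m/M = 169 / 6.94 = 24.35 mol.
Each Li atom requires 1 electron, so n(e⁻) = 1 × 24.35 = 24.35 mol.
Q = n(e⁻)·F = 24.35 × 96500 = 2350000 C.
t = Q/I = 2350000 / 29.20 A = 80480 s = 22.4 h.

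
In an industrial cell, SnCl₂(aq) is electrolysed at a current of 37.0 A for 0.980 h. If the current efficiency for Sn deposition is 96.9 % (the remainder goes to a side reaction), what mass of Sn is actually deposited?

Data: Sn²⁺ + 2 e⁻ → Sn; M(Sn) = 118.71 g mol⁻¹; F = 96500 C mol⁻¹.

Q = I·t = 37.00 × 3528.0 = 130500 C.
n(e⁻) = 130500/96500 = 1.353 mol; theoretically n(Sn) = 1.353/2 = 0.6764 mol, m_theo = 80.29 g.
At 96.9 % efficiency, m_actual = 0.969 × 80.29 = 77.8 g.

77.8 g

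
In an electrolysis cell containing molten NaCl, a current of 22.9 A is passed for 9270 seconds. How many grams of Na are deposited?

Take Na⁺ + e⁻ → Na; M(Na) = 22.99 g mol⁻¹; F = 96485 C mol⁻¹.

50.6 g

Q = I·t = 22.90 A × 9270.0 s = 212300 C.
n(e⁻) = Q/F = 212300 / 96485 = 2.200 mol.
Na⁺ + e⁻ → Na, so n(Na) = n(e⁻)/1 = 2.200 mol.
m = n·M = 2.200 × 22.99 = 50.6 g.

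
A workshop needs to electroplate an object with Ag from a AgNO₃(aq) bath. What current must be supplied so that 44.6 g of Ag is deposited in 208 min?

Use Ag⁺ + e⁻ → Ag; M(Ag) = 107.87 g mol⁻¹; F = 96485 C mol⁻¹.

3.20 A

n(Ag) = 44.6 / 107.87 = 0.4135 mol.
n(e⁻) = 1 × 0.4135 = 0.4135 mol.
Q = n(e⁻)·F = 0.4135 × 96485 = 39890 C.
I = Q/t = 39890 / 12480 s = 3.20 A.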